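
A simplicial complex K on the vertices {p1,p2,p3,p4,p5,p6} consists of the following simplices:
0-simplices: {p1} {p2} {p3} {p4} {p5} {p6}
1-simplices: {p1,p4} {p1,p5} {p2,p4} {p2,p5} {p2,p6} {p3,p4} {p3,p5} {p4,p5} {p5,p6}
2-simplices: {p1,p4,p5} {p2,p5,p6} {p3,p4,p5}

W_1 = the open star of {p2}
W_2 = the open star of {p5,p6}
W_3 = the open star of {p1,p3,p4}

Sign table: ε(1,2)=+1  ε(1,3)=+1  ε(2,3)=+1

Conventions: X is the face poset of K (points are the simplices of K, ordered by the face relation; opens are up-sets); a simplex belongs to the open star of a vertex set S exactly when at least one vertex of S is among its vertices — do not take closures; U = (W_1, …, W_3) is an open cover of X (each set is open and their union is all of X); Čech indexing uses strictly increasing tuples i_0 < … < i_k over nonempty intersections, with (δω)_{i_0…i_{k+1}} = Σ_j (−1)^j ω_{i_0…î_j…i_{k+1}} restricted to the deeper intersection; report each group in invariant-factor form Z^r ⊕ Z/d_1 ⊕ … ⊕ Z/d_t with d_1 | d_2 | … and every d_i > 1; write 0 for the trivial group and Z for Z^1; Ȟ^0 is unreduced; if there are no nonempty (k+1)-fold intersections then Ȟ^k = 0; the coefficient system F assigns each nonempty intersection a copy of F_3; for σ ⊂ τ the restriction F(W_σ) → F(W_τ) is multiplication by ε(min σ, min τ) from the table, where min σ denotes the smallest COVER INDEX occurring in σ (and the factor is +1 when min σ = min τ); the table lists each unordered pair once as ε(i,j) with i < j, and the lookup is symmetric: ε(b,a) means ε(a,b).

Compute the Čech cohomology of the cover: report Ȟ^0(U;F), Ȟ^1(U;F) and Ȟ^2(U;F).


Ȟ^0(U;F) ≅ Z/3, Ȟ^1(U;F) ≅ Z/3, Ȟ^2(U;F) ≅ 0

nerve simplices:
  W1={{p2},{p2,p4},{p2,p5},{p2,p6},{p2,p5,p6}} W2={{p5},{p6},{p1,p5},{p2,p5},{p2,p6},{p3,p5},{p4,p5},{p5,p6},{p1,p4,p5},{p2,p5,p6},{p3,p4,p5}} W3={{p1},{p3},{p4},{p1,p4},{p1,p5},{p2,p4},{p3,p4},{p3,p5},{p4,p5},{p1,p4,p5},{p3,p4,p5}}
  W12={{p2,p5},{p2,p6},{p2,p5,p6}} W13={{p2,p4}} W23={{p1,p5},{p3,p5},{p4,p5},{p1,p4,p5},{p3,p4,p5}}
C dims 3,3; δ0: rk_F3 2
degree 0: 3−2−0 = 1 → Ȟ^0 ≅ Z/3
degree 1: 3−0−2 = 1 → Ȟ^1 ≅ Z/3
degree 2: 0−0−0 = 0 → Ȟ^2 ≅ 0


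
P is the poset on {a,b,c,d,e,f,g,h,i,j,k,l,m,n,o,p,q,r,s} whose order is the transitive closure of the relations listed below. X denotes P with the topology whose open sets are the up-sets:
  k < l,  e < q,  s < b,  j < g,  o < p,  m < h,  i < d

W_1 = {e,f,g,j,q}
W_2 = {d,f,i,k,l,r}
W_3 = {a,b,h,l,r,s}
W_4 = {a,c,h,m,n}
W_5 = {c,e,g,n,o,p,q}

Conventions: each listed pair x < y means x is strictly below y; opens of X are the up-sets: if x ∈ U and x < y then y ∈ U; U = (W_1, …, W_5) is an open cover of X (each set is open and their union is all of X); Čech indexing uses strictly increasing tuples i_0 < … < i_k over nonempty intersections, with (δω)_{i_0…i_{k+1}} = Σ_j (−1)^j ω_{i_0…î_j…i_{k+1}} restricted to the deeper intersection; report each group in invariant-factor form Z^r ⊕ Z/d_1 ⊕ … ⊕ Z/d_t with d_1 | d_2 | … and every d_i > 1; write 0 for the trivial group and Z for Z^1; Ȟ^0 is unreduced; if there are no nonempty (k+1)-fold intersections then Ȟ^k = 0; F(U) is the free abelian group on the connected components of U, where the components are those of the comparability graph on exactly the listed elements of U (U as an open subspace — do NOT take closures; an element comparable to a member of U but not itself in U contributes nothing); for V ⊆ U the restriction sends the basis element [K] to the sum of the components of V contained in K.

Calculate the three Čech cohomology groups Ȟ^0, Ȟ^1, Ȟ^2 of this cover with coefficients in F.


Ȟ^0 ≅ Z^12; Ȟ^1 ≅ 0; Ȟ^2 ≅ 0

intersection data:
  W12={f} W15={e,g,q} W23={l,r} W34={a,h} W45={c,n}
components per intersection:
  W1: {e,q} {f} {g,j}
  W2: {d,i} {f} {k,l} {r}
  W3: {a} {b,s} {h} {l} {r}
  W4: {a} {c} {h,m} {n}
  W5: {c} {e,q} {g} {n} {o,p}
  W12: {f}
  W15: {e,q} {g}
  W23: {l} {r}
  W34: {a} {h}
  W45: {c} {n}
C dims 21,9; δ0: rk 9, SNF 1^9
Ȟ^0 = (21 − 9) − 0 = 12, so Ȟ^0 ≅ Z^12
Ȟ^1 = (9 − 0) − 9 = 0, so Ȟ^1 ≅ 0
Ȟ^2 = (0 − 0) − 0 = 0, so Ȟ^2 ≅ 0


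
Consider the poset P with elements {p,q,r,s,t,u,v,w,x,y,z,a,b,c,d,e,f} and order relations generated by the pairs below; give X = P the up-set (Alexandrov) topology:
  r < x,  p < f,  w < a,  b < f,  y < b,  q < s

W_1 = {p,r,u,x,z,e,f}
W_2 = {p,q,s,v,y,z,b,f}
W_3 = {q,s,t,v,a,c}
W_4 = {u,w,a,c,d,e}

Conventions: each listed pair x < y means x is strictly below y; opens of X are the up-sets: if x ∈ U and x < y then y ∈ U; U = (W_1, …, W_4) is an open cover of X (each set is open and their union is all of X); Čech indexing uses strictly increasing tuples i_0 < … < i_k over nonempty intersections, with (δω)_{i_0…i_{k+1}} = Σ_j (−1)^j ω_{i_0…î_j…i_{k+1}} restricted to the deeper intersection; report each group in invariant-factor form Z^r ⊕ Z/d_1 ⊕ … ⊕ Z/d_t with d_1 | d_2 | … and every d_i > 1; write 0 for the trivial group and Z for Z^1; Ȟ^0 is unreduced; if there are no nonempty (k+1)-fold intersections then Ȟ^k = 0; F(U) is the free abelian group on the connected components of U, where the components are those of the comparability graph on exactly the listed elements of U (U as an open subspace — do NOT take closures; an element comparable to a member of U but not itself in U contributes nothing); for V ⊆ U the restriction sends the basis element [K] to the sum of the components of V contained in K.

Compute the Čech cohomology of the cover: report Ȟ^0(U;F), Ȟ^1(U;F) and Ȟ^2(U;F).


Ȟ^0 ≅ Z^11, Ȟ^1 ≅ 0, Ȟ^2 ≅ 0

nonempty intersections:
  W12={p,z,f} W14={u,e} W23={q,s,v} W34={a,c}
components per intersection:
  W1: {p,f} {r,x} {u} {z} {e}
  W2: {p,y,b,f} {q,s} {v} {z}
  W3: {q,s} {t} {v} {a} {c}
  W4: {u} {w,a} {c} {d} {e}
  W12: {p,f} {z}
  W14: {u} {e}
  W23: {q,s} {v}
  W34: {a} {c}
C dims 19,8; δ0: rk 8, SNF 1^8
Ȟ^0: (19−8)−0=11 ⇒ Z^11
Ȟ^1: (8−0)−8=0 ⇒ 0
Ȟ^2: (0−0)−0=0 ⇒ 0


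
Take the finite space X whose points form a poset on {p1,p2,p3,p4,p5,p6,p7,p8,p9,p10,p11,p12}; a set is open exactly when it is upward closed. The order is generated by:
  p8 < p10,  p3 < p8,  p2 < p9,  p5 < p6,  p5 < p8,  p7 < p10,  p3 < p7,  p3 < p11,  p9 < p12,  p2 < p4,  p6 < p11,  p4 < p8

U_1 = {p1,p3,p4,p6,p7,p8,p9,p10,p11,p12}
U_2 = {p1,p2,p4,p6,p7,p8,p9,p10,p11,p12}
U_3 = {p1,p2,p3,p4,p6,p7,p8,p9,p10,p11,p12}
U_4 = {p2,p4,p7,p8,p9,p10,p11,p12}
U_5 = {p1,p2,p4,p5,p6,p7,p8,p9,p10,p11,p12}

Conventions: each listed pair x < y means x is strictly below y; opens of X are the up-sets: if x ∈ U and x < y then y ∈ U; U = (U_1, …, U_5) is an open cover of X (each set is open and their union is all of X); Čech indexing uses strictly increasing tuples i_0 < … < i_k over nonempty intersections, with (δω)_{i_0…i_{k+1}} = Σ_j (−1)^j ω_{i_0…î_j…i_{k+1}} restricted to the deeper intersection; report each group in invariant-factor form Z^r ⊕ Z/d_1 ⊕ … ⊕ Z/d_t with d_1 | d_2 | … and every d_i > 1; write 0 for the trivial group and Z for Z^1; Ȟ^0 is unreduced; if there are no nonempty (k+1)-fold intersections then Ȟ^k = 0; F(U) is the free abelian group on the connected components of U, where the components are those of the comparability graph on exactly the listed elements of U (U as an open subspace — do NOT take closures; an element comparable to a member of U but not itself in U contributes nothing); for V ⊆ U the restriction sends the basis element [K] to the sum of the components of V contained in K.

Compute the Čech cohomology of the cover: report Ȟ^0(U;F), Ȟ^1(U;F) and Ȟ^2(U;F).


nerve of the cover:
  U12={p1,p4,p6,p7,p8,p9,p10,p11,p12} U13={p1,p3,p4,p6,p7,p8,p9,p10,p11,p12} U14={p4,p7,p8,p9,p10,p11,p12} U15={p1,p4,p6,p7,p8,p9,p10,p11,p12} U23={p1,p2,p4,p6,p7,p8,p9,p10,p11,p12} U24={p2,p4,p7,p8,p9,p10,p11,p12} U25={p1,p2,p4,p6,p7,p8,p9,p10,p11,p12} U34={p2,p4,p7,p8,p9,p10,p11,p12} U35={p1,p2,p4,p6,p7,p8,p9,p10,p11,p12} U45={p2,p4,p7,p8,p9,p10,p11,p12}
  U123={p1,p4,p6,p7,p8,p9,p10,p11,p12} U124={p4,p7,p8,p9,p10,p11,p12} U125={p1,p4,p6,p7,p8,p9,p10,p11,p12} U134={p4,p7,p8,p9,p10,p11,p12} U135={p1,p4,p6,p7,p8,p9,p10,p11,p12} U145={p4,p7,p8,p9,p10,p11,p12} U234={p2,p4,p7,p8,p9,p10,p11,p12} U235={p1,p2,p4,p6,p7,p8,p9,p10,p11,p12} U245={p2,p4,p7,p8,p9,p10,p11,p12} U345={p2,p4,p7,p8,p9,p10,p11,p12}
  U1234={p4,p7,p8,p9,p10,p11,p12} U1235={p1,p4,p6,p7,p8,p9,p10,p11,p12} U1245={p4,p7,p8,p9,p10,p11,p12} U1345={p4,p7,p8,p9,p10,p11,p12} U2345={p2,p4,p7,p8,p9,p10,p11,p12}
  U12345={p4,p7,p8,p9,p10,p11,p12}
components per intersection:
  U1: {p1} {p3,p4,p6,p7,p8,p10,p11} {p9,p12}
  U2: {p1} {p2,p4,p7,p8,p9,p10,p12} {p6,p11}
  U3: {p1} {p2,p3,p4,p6,p7,p8,p9,p10,p11,p12}
  U4: {p2,p4,p7,p8,p9,p10,p12} {p11}
  U5: {p1} {p2,p4,p5,p6,p7,p8,p9,p10,p11,p12}
  U12: {p1} {p4,p7,p8,p10} {p6,p11} {p9,p12}
  U13: {p1} {p3,p4,p6,p7,p8,p10,p11} {p9,p12}
  U14: {p4,p7,p8,p10} {p9,p12} {p11}
  U15: {p1} {p4,p7,p8,p10} {p6,p11} {p9,p12}
  U23: {p1} {p2,p4,p7,p8,p9,p10,p12} {p6,p11}
  U24: {p2,p4,p7,p8,p9,p10,p12} {p11}
  U25: {p1} {p2,p4,p7,p8,p9,p10,p12} {p6,p11}
  U34: {p2,p4,p7,p8,p9,p10,p12} {p11}
  U35: {p1} {p2,p4,p7,p8,p9,p10,p12} {p6,p11}
  U45: {p2,p4,p7,p8,p9,p10,p12} {p11}
  U123: {p1} {p4,p7,p8,p10} {p6,p11} {p9,p12}
  U124: {p4,p7,p8,p10} {p9,p12} {p11}
  U125: {p1} {p4,p7,p8,p10} {p6,p11} {p9,p12}
  U134: {p4,p7,p8,p10} {p9,p12} {p11}
  U135: {p1} {p4,p7,p8,p10} {p6,p11} {p9,p12}
  U145: {p4,p7,p8,p10} {p9,p12} {p11}
  U234: {p2,p4,p7,p8,p9,p10,p12} {p11}
  U235: {p1} {p2,p4,p7,p8,p9,p10,p12} {p6,p11}
  U245: {p2,p4,p7,p8,p9,p10,p12} {p11}
  U345: {p2,p4,p7,p8,p9,p10,p12} {p11}
  U1234: {p4,p7,p8,p10} {p9,p12} {p11}
  U1235: {p1} {p4,p7,p8,p10} {p6,p11} {p9,p12}
  U1245: {p4,p7,p8,p10} {p9,p12} {p11}
  U1345: {p4,p7,p8,p10} {p9,p12} {p11}
  U2345: {p2,p4,p7,p8,p9,p10,p12} {p11}
  U12345: {p4,p7,p8,p10} {p9,p12} {p11}
C dims 12,29,30,15; δ0: rk 10, SNF 1^10; δ1: rk 18, SNF 1^18; δ2: rk 12, SNF 1^12
Ȟ^0 = (12 − 10) − 0 = 2, so Ȟ^0 ≅ Z^2
Ȟ^1 = (29 − 18) − 10 = 1, so Ȟ^1 ≅ Z
Ȟ^2 = (30 − 12) − 18 = 0, so Ȟ^2 ≅ 0

Ȟ^0 ≅ Z^2; Ȟ^1 ≅ Z; Ȟ^2 ≅ 0


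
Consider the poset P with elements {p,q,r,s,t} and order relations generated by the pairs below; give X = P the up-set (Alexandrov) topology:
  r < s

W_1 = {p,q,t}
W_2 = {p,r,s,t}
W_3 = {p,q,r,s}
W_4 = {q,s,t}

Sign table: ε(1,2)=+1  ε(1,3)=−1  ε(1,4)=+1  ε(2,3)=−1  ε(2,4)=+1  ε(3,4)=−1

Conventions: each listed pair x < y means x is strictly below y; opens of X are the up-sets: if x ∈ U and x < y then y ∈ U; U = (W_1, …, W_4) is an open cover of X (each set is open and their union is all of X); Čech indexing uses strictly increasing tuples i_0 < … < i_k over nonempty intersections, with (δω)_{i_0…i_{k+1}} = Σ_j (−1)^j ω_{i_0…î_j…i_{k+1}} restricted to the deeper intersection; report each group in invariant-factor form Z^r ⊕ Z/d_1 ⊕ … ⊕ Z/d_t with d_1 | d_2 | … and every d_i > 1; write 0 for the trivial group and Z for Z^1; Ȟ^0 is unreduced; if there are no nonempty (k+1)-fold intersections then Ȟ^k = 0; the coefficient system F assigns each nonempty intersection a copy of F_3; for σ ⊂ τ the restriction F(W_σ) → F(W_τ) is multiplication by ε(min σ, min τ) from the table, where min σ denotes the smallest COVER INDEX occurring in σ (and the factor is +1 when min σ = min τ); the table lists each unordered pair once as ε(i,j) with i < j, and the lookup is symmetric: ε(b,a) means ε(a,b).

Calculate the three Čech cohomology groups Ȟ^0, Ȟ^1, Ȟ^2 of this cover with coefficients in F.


nerve simplices:
  W12={p,t} W13={p,q} W14={q,t} W23={p,r,s} W24={s,t} W34={q,s}
  W123={p} W124={t} W134={q} W234={s}
C dims 4,6,4; δ0: rk_F3 3; δ1: rk_F3 3
degree 0: 4−3−0 = 1 → Ȟ^0 ≅ Z/3
degree 1: 6−3−3 = 0 → Ȟ^1 ≅ 0
degree 2: 4−0−3 = 1 → Ȟ^2 ≅ Z/3

Ȟ^0 = Z/3,  Ȟ^1 = 0,  Ȟ^2 = Z/3


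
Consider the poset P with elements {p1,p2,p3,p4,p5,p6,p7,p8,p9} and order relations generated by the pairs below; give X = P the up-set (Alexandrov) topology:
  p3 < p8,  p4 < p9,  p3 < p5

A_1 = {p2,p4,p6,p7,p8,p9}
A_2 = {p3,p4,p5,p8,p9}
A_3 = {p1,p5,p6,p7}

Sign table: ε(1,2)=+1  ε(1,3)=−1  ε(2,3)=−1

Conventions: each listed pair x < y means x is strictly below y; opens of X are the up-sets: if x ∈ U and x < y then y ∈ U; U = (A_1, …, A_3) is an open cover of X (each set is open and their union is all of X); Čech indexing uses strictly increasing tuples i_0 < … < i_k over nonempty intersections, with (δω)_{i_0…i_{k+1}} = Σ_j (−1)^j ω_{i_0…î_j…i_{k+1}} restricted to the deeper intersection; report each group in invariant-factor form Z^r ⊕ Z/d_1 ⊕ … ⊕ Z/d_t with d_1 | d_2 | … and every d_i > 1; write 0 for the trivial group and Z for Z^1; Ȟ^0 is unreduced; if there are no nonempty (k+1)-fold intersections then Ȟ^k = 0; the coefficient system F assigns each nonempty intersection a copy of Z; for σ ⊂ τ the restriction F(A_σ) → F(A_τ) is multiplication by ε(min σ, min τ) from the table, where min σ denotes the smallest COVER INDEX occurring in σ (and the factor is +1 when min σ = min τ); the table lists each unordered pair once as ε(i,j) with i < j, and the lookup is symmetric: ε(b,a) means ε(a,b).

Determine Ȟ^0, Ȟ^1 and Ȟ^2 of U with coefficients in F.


Ȟ^0(U;F) ≅ Z, Ȟ^1(U;F) ≅ Z and Ȟ^2(U;F) ≅ 0

nonempty intersections:
  A12={p4,p8,p9} A13={p6,p7} A23={p5}
C dims 3,3; δ0: rk 2, SNF 1^2
Ȟ^0: (3−2)−0=1 ⇒ Z
Ȟ^1: (3−0)−2=1 ⇒ Z
Ȟ^2: (0−0)−0=0 ⇒ 0


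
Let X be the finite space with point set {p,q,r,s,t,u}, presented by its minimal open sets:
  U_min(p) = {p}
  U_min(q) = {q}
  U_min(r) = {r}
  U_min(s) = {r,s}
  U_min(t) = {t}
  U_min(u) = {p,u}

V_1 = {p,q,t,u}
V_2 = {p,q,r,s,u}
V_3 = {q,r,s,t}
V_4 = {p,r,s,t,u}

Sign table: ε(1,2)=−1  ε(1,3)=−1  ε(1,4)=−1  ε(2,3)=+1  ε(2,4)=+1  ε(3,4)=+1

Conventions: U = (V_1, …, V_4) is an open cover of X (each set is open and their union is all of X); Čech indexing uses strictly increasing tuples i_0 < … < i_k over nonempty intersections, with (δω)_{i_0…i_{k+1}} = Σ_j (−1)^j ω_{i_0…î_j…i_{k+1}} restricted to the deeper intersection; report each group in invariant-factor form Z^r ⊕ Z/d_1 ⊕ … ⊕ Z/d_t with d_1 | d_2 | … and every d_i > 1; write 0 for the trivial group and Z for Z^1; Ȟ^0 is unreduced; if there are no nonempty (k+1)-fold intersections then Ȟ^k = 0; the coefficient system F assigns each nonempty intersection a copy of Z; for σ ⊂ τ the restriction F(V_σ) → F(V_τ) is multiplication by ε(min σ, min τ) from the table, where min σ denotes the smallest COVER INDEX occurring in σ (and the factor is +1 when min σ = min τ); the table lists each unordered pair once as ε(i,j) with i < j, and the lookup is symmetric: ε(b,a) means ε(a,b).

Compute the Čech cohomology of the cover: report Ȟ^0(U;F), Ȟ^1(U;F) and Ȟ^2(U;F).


cover nerve:
  V12={p,q,u} V13={q,t} V14={p,t,u} V23={q,r,s} V24={p,r,s,u} V34={r,s,t}
  V123={q} V124={p,u} V134={t} V234={r,s}
C dims 4,6,4; δ0: rk 3, SNF 1^3; δ1: rk 3, SNF 1^3
Ȟ^0: (4−3)−0=1 ⇒ Z
Ȟ^1: (6−3)−3=0 ⇒ 0
Ȟ^2: (4−0)−3=1 ⇒ Z

Ȟ^0(U;F) ≅ Z, Ȟ^1(U;F) ≅ 0 and Ȟ^2(U;F) ≅ Z


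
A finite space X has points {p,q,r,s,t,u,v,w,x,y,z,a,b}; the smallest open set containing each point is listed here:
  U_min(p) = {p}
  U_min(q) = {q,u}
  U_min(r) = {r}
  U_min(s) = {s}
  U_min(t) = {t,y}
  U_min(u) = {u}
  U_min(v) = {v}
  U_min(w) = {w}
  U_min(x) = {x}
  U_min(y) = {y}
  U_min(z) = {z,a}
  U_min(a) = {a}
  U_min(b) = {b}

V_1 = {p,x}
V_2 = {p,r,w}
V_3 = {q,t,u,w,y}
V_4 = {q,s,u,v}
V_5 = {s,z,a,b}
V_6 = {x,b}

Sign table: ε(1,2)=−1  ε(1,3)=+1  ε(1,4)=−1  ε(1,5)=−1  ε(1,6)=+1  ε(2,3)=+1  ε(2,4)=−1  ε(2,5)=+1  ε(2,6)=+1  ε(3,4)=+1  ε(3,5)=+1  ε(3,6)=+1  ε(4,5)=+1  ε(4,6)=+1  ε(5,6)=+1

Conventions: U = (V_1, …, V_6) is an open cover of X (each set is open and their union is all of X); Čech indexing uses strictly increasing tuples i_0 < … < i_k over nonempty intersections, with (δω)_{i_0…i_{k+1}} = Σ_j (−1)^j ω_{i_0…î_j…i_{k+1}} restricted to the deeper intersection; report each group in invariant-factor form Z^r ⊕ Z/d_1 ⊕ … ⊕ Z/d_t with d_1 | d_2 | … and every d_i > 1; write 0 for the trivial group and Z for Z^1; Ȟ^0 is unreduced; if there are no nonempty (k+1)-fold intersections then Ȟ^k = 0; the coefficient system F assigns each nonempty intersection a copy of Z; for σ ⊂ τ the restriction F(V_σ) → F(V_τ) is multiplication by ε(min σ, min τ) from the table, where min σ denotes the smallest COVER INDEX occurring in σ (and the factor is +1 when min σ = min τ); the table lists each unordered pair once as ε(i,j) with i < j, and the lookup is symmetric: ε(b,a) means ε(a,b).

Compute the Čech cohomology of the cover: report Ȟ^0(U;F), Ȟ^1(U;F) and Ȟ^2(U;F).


nerve of the cover:
  V12={p} V16={x} V23={w} V34={q,u} V45={s} V56={b}
C dims 6,6; δ0: rk 6, SNF 1^5·2
Ȟ^0 = (6 − 6) − 0 = 0, so Ȟ^0 ≅ 0
Ȟ^1 = (6 − 0) − 6 = 0 plus torsion [2], so Ȟ^1 ≅ Z/2
Ȟ^2 = (0 − 0) − 0 = 0, so Ȟ^2 ≅ 0

Ȟ^0 ≅ 0; Ȟ^1 ≅ Z/2; Ȟ^2 ≅ 0


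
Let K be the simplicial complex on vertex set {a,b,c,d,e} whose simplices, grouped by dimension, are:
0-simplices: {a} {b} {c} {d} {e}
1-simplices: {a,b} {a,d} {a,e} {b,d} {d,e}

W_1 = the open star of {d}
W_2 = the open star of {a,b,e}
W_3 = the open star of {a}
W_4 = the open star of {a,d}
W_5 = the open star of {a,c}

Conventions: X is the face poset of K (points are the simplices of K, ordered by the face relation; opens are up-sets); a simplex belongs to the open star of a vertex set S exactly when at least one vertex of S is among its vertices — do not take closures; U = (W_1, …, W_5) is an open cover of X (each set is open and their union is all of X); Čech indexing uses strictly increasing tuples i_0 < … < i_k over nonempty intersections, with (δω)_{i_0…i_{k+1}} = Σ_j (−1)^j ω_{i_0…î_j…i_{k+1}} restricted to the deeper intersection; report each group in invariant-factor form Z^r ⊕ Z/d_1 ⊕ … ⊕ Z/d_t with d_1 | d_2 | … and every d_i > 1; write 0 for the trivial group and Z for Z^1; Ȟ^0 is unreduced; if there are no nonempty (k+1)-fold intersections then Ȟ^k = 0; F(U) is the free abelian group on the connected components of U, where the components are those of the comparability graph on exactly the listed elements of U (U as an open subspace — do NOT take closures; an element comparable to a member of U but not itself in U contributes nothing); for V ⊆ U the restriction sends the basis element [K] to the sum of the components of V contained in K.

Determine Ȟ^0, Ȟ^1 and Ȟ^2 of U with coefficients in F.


Ȟ^0 ≅ Z^2; Ȟ^1 ≅ Z^2; Ȟ^2 ≅ 0

nerve of the cover:
  W1={{d},{a,d},{b,d},{d,e}} W2={{a},{b},{e},{a,b},{a,d},{a,e},{b,d},{d,e}} W3={{a},{a,b},{a,d},{a,e}} W4={{a},{d},{a,b},{a,d},{a,e},{b,d},{d,e}} W5={{a},{c},{a,b},{a,d},{a,e}}
  W12={{a,d},{b,d},{d,e}} W13={{a,d}} W14={{d},{a,d},{b,d},{d,e}} W15={{a,d}} W23={{a},{a,b},{a,d},{a,e}} W24={{a},{a,b},{a,d},{a,e},{b,d},{d,e}} W25={{a},{a,b},{a,d},{a,e}} W34={{a},{a,b},{a,d},{a,e}} W35={{a},{a,b},{a,d},{a,e}} W45={{a},{a,b},{a,d},{a,e}}
  W123={{a,d}} W124={{a,d},{b,d},{d,e}} W125={{a,d}} W134={{a,d}} W135={{a,d}} W145={{a,d}} W234={{a},{a,b},{a,d},{a,e}} W235={{a},{a,b},{a,d},{a,e}} W245={{a},{a,b},{a,d},{a,e}} W345={{a},{a,b},{a,d},{a,e}}
  W1234={{a,d}} W1235={{a,d}} W1245={{a,d}} W1345={{a,d}} W2345={{a},{a,b},{a,d},{a,e}}
  W12345={{a,d}}
components per intersection:
  W1: {{d},{a,d},{b,d},{d,e}}
  W2: {{a},{b},{e},{a,b},{a,d},{a,e},{b,d},{d,e}}
  W3: {{a},{a,b},{a,d},{a,e}}
  W4: {{a},{d},{a,b},{a,d},{a,e},{b,d},{d,e}}
  W5: {{a},{a,b},{a,d},{a,e}} {{c}}
  W12: {{a,d}} {{b,d}} {{d,e}}
  W13: {{a,d}}
  W14: {{d},{a,d},{b,d},{d,e}}
  W15: {{a,d}}
  W23: {{a},{a,b},{a,d},{a,e}}
  W24: {{a},{a,b},{a,d},{a,e}} {{b,d}} {{d,e}}
  W25: {{a},{a,b},{a,d},{a,e}}
  W34: {{a},{a,b},{a,d},{a,e}}
  W35: {{a},{a,b},{a,d},{a,e}}
  W45: {{a},{a,b},{a,d},{a,e}}
  W123: {{a,d}}
  W124: {{a,d}} {{b,d}} {{d,e}}
  W125: {{a,d}}
  W134: {{a,d}}
  W135: {{a,d}}
  W145: {{a,d}}
  W234: {{a},{a,b},{a,d},{a,e}}
  W235: {{a},{a,b},{a,d},{a,e}}
  W245: {{a},{a,b},{a,d},{a,e}}
  W345: {{a},{a,b},{a,d},{a,e}}
  W1234: {{a,d}}
  W1235: {{a,d}}
  W1245: {{a,d}}
  W1345: {{a,d}}
  W2345: {{a},{a,b},{a,d},{a,e}}
  W12345: {{a,d}}
C dims 6,14,12,5; δ0: rk 4, SNF 1^4; δ1: rk 8, SNF 1^8; δ2: rk 4, SNF 1^4
Ȟ^0 = (6 − 4) − 0 = 2, so Ȟ^0 ≅ Z^2
Ȟ^1 = (14 − 8) − 4 = 2, so Ȟ^1 ≅ Z^2
Ȟ^2 = (12 − 4) − 8 = 0, so Ȟ^2 ≅ 0


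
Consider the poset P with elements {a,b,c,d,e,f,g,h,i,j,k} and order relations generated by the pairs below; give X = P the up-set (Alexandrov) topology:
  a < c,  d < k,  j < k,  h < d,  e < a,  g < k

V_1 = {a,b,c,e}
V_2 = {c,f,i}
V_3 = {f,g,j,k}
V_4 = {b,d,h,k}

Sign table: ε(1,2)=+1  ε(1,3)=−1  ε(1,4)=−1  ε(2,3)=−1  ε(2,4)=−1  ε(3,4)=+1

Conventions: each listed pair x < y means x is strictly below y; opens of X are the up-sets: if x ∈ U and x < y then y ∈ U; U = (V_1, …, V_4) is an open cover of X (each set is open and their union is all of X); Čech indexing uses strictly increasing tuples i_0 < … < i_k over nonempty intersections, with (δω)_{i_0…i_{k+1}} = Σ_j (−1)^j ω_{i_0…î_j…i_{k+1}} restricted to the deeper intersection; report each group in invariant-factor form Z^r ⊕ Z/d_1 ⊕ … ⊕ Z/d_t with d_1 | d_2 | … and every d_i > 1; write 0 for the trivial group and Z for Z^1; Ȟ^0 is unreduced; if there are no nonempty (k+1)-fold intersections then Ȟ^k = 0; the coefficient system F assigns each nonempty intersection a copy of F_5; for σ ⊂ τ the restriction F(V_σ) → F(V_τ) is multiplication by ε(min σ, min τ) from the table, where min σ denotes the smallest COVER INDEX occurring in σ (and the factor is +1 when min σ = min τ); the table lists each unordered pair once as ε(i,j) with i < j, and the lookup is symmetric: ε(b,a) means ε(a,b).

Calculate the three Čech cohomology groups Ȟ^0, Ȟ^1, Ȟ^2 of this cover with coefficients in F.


Ȟ^0 = Z/5,  Ȟ^1 = Z/5,  Ȟ^2 = 0

nonempty overlaps:
  V12={c} V14={b} V23={f} V34={k}
C dims 4,4; δ0: rk_F5 3
degree 0: 4−3−0 = 1 → Ȟ^0 ≅ Z/5
degree 1: 4−0−3 = 1 → Ȟ^1 ≅ Z/5
degree 2: 0−0−0 = 0 → Ȟ^2 ≅ 0


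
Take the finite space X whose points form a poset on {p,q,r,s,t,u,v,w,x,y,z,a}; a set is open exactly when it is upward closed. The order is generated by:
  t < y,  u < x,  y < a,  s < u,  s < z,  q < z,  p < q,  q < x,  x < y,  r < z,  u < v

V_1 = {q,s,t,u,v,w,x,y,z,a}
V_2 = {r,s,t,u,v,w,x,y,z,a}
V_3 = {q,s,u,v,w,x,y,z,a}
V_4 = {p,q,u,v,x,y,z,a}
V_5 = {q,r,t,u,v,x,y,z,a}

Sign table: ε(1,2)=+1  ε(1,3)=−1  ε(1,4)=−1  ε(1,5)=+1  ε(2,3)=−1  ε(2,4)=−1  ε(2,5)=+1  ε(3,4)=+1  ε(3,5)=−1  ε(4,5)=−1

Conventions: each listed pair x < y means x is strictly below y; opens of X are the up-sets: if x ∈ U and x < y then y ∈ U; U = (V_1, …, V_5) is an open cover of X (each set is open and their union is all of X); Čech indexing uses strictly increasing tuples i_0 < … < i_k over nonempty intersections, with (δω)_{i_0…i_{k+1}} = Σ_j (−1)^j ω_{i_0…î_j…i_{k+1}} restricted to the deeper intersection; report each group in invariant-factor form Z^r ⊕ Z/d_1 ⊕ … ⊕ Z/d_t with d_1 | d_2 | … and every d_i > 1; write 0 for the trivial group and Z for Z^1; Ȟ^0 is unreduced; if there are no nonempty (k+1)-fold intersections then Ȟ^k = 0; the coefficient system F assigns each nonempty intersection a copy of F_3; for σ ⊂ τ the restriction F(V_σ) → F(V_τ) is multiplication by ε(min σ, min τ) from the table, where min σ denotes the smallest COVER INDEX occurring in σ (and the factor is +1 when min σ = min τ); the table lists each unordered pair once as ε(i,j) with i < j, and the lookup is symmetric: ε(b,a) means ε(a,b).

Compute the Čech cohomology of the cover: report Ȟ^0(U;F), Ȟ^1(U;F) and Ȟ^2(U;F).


cover nerve:
  V12={s,t,u,v,w,x,y,z,a} V13={q,s,u,v,w,x,y,z,a} V14={q,u,v,x,y,z,a} V15={q,t,u,v,x,y,z,a} V23={s,u,v,w,x,y,z,a} V24={u,v,x,y,z,a} V25={r,t,u,v,x,y,z,a} V34={q,u,v,x,y,z,a} V35={q,u,v,x,y,z,a} V45={q,u,v,x,y,z,a}
  V123={s,u,v,w,x,y,z,a} V124={u,v,x,y,z,a} V125={t,u,v,x,y,z,a} V134={q,u,v,x,y,z,a} V135={q,u,v,x,y,z,a} V145={q,u,v,x,y,z,a} V234={u,v,x,y,z,a} V235={u,v,x,y,z,a} V245={u,v,x,y,z,a} V345={q,u,v,x,y,z,a}
  V1234={u,v,x,y,z,a} V1235={u,v,x,y,z,a} V1245={u,v,x,y,z,a} V1345={q,u,v,x,y,z,a} V2345={u,v,x,y,z,a}
  V12345={u,v,x,y,z,a}
C dims 5,10,10,5; δ0: rk_F3 4; δ1: rk_F3 6; δ2: rk_F3 4
Ȟ^0: (5−4)−0=1 ⇒ Z/3
Ȟ^1: (10−6)−4=0 ⇒ 0
Ȟ^2: (10−4)−6=0 ⇒ 0

Ȟ^0 ≅ Z/3; Ȟ^1 ≅ 0; Ȟ^2 ≅ 0


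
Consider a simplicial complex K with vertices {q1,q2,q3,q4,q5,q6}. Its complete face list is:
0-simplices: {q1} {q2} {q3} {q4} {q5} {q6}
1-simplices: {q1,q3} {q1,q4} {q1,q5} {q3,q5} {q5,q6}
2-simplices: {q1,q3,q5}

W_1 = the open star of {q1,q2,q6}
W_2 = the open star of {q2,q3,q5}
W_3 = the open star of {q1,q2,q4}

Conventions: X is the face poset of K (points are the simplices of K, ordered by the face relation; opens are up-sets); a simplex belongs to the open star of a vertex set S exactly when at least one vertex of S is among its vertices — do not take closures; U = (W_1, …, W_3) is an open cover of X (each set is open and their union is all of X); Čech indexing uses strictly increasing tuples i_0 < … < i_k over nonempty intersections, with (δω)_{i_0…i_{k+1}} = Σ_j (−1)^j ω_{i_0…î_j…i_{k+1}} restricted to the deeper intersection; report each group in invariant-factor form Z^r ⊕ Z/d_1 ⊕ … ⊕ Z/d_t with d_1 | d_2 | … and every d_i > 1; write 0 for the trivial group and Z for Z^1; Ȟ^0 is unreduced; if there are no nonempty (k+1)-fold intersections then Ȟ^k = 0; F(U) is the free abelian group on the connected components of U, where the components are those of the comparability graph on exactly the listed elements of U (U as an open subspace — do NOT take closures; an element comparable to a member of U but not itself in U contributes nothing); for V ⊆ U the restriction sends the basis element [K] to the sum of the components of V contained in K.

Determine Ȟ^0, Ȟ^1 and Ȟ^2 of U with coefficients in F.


nerve simplices:
  W1={{q1},{q2},{q6},{q1,q3},{q1,q4},{q1,q5},{q5,q6},{q1,q3,q5}} W2={{q2},{q3},{q5},{q1,q3},{q1,q5},{q3,q5},{q5,q6},{q1,q3,q5}} W3={{q1},{q2},{q4},{q1,q3},{q1,q4},{q1,q5},{q1,q3,q5}}
  W12={{q2},{q1,q3},{q1,q5},{q5,q6},{q1,q3,q5}} W13={{q1},{q2},{q1,q3},{q1,q4},{q1,q5},{q1,q3,q5}} W23={{q2},{q1,q3},{q1,q5},{q1,q3,q5}}
  W123={{q2},{q1,q3},{q1,q5},{q1,q3,q5}}
components per intersection:
  W1: {{q1},{q1,q3},{q1,q4},{q1,q5},{q1,q3,q5}} {{q2}} {{q6},{q5,q6}}
  W2: {{q2}} {{q3},{q5},{q1,q3},{q1,q5},{q3,q5},{q5,q6},{q1,q3,q5}}
  W3: {{q1},{q4},{q1,q3},{q1,q4},{q1,q5},{q1,q3,q5}} {{q2}}
  W12: {{q2}} {{q1,q3},{q1,q5},{q1,q3,q5}} {{q5,q6}}
  W13: {{q1},{q1,q3},{q1,q4},{q1,q5},{q1,q3,q5}} {{q2}}
  W23: {{q2}} {{q1,q3},{q1,q5},{q1,q3,q5}}
  W123: {{q2}} {{q1,q3},{q1,q5},{q1,q3,q5}}
C dims 7,7,2; δ0: rk 5, SNF 1^5; δ1: rk 2, SNF 1^2
degree 0: 7−5−0 = 2 → Ȟ^0 ≅ Z^2
degree 1: 7−2−5 = 0 → Ȟ^1 ≅ 0
degree 2: 2−0−2 = 0 → Ȟ^2 ≅ 0

Ȟ^0 = Z^2,  Ȟ^1 = 0,  Ȟ^2 = 0


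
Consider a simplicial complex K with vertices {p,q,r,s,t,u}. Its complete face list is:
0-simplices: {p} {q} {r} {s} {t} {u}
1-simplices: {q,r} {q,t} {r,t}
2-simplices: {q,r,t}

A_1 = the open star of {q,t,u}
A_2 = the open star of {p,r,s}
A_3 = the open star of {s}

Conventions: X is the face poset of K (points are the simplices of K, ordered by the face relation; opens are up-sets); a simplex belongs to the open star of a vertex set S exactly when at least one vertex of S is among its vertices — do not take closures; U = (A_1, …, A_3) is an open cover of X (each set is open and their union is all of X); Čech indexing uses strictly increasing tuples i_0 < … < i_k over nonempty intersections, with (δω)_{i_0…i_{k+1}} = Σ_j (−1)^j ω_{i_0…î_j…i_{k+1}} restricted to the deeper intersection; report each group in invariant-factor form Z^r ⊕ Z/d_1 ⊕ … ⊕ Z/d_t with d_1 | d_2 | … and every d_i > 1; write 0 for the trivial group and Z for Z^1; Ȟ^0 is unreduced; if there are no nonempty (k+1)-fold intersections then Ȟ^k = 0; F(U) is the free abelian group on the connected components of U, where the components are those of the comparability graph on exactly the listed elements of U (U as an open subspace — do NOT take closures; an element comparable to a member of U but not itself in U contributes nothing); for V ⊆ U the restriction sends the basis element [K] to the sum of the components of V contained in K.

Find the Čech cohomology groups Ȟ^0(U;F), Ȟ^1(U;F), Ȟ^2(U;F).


intersection data:
  A1={{q},{t},{u},{q,r},{q,t},{r,t},{q,r,t}} A2={{p},{r},{s},{q,r},{r,t},{q,r,t}} A3={{s}}
  A12={{q,r},{r,t},{q,r,t}} A23={{s}}
components per intersection:
  A1: {{q},{t},{q,r},{q,t},{r,t},{q,r,t}} {{u}}
  A2: {{p}} {{r},{q,r},{r,t},{q,r,t}} {{s}}
  A3: {{s}}
  A12: {{q,r},{r,t},{q,r,t}}
  A23: {{s}}
C dims 6,2; δ0: rk 2, SNF 1^2
Ȟ^0 = (6 − 2) − 0 = 4, so Ȟ^0 ≅ Z^4
Ȟ^1 = (2 − 0) − 2 = 0, so Ȟ^1 ≅ 0
Ȟ^2 = (0 − 0) − 0 = 0, so Ȟ^2 ≅ 0

Ȟ^0 = Z^4,  Ȟ^1 = 0,  Ȟ^2 = 0


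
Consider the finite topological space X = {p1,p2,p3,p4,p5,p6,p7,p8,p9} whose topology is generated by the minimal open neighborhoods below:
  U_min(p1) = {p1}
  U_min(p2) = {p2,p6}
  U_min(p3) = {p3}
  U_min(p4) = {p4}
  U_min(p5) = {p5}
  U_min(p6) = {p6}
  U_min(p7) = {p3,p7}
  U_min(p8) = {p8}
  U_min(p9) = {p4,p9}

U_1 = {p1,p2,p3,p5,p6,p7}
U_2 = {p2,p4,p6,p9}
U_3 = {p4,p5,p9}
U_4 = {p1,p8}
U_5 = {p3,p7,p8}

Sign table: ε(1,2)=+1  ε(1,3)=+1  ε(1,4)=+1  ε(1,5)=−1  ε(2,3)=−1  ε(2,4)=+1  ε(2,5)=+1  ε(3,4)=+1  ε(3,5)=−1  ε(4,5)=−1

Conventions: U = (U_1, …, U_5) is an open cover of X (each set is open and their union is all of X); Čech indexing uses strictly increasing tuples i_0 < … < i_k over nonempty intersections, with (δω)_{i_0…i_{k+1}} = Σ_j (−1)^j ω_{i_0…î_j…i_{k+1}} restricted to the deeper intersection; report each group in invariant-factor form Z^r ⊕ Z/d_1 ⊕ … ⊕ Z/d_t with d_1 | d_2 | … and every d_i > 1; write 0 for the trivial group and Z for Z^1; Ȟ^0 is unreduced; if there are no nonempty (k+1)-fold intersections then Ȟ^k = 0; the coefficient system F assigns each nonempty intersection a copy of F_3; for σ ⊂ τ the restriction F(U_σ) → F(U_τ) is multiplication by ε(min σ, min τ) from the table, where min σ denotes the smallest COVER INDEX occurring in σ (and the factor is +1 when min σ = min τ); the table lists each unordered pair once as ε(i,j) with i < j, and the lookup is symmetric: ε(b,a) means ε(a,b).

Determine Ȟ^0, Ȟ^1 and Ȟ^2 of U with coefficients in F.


nerve simplices:
  U12={p2,p6} U13={p5} U14={p1} U15={p3,p7} U23={p4,p9} U45={p8}
C dims 5,6; δ0: rk_F3 5
degree 0: 5−5−0 = 0 → Ȟ^0 ≅ 0
degree 1: 6−0−5 = 1 → Ȟ^1 ≅ Z/3
degree 2: 0−0−0 = 0 → Ȟ^2 ≅ 0

Ȟ^0 ≅ 0,  Ȟ^1 ≅ Z/3,  Ȟ^2 ≅ 0


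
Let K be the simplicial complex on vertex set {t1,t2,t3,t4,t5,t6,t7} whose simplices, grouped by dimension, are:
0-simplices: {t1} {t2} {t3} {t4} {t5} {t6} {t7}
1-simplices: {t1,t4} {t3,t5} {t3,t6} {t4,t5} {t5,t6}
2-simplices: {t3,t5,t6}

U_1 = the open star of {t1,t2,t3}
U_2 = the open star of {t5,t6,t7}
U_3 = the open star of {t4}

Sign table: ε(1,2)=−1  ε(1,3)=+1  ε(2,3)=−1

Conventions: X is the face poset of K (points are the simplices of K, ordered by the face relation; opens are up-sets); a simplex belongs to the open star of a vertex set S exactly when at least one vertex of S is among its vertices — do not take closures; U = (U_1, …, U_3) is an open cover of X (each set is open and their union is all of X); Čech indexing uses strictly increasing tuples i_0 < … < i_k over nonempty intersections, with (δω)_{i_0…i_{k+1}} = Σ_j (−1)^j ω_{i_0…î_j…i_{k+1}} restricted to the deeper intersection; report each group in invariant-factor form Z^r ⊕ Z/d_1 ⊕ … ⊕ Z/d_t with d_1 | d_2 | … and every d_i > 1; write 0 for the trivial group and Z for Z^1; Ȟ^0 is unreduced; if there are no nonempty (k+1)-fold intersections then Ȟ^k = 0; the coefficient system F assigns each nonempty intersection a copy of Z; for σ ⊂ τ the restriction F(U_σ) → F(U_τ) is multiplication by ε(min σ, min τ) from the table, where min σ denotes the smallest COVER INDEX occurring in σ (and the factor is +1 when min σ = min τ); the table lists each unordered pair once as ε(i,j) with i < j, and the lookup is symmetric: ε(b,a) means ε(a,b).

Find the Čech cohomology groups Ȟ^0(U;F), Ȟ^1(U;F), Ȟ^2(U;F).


nerve simplices:
  U1={{t1},{t2},{t3},{t1,t4},{t3,t5},{t3,t6},{t3,t5,t6}} U2={{t5},{t6},{t7},{t3,t5},{t3,t6},{t4,t5},{t5,t6},{t3,t5,t6}} U3={{t4},{t1,t4},{t4,t5}}
  U12={{t3,t5},{t3,t6},{t3,t5,t6}} U13={{t1,t4}} U23={{t4,t5}}
C dims 3,3; δ0: rk 2, SNF 1^2
degree 0: 3−2−0 = 1 → Ȟ^0 ≅ Z
degree 1: 3−0−2 = 1 → Ȟ^1 ≅ Z
degree 2: 0−0−0 = 0 → Ȟ^2 ≅ 0

Ȟ^0(U;F) ≅ Z; Ȟ^1(U;F) ≅ Z; Ȟ^2(U;F) ≅ 0


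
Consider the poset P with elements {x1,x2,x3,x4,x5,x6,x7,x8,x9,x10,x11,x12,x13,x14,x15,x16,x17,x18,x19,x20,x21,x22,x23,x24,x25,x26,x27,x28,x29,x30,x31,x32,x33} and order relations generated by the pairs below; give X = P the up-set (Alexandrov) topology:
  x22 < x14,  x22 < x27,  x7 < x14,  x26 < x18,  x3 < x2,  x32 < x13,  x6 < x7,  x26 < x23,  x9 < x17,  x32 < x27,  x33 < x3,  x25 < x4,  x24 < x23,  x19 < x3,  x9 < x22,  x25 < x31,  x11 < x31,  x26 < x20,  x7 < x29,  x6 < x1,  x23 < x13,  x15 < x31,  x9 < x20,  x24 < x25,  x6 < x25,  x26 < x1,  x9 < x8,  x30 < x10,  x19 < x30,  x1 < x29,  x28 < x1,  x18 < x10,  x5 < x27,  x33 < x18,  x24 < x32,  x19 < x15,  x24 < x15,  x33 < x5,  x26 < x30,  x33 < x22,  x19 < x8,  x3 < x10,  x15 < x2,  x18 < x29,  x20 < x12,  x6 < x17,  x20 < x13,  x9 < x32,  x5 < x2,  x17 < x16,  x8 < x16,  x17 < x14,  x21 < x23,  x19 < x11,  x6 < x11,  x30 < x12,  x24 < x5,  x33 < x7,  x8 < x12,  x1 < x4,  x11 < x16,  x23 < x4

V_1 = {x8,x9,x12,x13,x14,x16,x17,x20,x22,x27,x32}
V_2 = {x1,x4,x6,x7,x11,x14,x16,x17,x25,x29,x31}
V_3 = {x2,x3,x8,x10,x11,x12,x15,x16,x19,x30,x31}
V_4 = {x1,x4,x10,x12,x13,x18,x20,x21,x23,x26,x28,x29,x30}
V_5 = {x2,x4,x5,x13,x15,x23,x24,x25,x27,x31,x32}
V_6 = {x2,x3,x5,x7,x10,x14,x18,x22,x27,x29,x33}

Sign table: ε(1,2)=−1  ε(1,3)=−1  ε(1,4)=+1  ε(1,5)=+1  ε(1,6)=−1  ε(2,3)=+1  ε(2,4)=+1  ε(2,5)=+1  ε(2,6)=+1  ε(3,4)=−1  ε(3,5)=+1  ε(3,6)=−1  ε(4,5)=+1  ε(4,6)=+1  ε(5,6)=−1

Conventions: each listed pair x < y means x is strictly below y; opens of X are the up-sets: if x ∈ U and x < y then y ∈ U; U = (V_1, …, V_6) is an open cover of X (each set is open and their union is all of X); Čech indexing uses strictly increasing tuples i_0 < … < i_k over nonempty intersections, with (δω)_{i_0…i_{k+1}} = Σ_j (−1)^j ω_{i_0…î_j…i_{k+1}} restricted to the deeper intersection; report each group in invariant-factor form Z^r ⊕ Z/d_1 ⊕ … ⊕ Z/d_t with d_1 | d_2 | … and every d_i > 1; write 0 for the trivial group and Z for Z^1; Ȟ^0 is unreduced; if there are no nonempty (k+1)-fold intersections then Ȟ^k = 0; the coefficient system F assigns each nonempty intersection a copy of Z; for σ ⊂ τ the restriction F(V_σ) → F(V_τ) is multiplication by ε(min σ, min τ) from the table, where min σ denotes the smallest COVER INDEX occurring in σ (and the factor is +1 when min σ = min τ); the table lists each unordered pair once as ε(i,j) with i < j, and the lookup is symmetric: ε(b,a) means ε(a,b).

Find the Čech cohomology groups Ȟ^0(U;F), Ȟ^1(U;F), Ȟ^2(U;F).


Ȟ^0 = 0, Ȟ^1 = Z/2 and Ȟ^2 = Z

nonempty overlaps:
  V12={x14,x16,x17} V13={x8,x12,x16} V14={x12,x13,x20} V15={x13,x27,x32} V16={x14,x22,x27} V23={x11,x16,x31} V24={x1,x4,x29} V25={x4,x25,x31} V26={x7,x14,x29} V34={x10,x12,x30} V35={x2,x15,x31} V36={x2,x3,x10} V45={x4,x13,x23} V46={x10,x18,x29} V56={x2,x5,x27}
  V123={x16} V126={x14} V134={x12} V145={x13} V156={x27} V235={x31} V245={x4} V246={x29} V346={x10} V356={x2}
C dims 6,15,10; δ0: rk 6, SNF 1^5·2; δ1: rk 9, SNF 1^9
degree 0: 6−6−0 = 0 → Ȟ^0 ≅ 0
degree 1: 15−9−6 = 0 plus torsion [2] → Ȟ^1 ≅ Z/2
degree 2: 10−0−9 = 1 → Ȟ^2 ≅ Z


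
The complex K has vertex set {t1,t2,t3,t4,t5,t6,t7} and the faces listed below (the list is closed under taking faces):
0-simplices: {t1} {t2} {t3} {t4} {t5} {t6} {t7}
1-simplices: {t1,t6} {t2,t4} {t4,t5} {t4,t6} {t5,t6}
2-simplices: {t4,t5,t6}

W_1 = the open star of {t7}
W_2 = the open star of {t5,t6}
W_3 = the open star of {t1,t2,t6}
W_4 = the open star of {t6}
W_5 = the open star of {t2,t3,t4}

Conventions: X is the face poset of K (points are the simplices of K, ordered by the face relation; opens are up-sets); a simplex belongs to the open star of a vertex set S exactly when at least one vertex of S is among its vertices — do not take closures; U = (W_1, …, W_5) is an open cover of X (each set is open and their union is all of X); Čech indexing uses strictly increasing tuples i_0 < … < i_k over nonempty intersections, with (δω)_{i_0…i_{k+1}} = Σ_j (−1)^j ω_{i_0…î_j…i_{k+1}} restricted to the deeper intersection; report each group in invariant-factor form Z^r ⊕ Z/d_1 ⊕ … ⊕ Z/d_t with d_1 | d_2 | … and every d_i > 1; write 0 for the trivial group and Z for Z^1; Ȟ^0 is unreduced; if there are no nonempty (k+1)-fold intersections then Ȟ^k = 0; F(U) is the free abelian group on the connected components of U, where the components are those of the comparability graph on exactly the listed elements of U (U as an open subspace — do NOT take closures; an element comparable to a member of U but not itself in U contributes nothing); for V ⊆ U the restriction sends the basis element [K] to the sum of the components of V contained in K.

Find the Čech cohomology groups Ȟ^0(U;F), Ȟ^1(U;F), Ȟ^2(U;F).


nonempty intersections:
  W1={{t7}} W2={{t5},{t6},{t1,t6},{t4,t5},{t4,t6},{t5,t6},{t4,t5,t6}} W3={{t1},{t2},{t6},{t1,t6},{t2,t4},{t4,t6},{t5,t6},{t4,t5,t6}} W4={{t6},{t1,t6},{t4,t6},{t5,t6},{t4,t5,t6}} W5={{t2},{t3},{t4},{t2,t4},{t4,t5},{t4,t6},{t4,t5,t6}}
  W23={{t6},{t1,t6},{t4,t6},{t5,t6},{t4,t5,t6}} W24={{t6},{t1,t6},{t4,t6},{t5,t6},{t4,t5,t6}} W25={{t4,t5},{t4,t6},{t4,t5,t6}} W34={{t6},{t1,t6},{t4,t6},{t5,t6},{t4,t5,t6}} W35={{t2},{t2,t4},{t4,t6},{t4,t5,t6}} W45={{t4,t6},{t4,t5,t6}}
  W234={{t6},{t1,t6},{t4,t6},{t5,t6},{t4,t5,t6}} W235={{t4,t6},{t4,t5,t6}} W245={{t4,t6},{t4,t5,t6}} W345={{t4,t6},{t4,t5,t6}}
  W2345={{t4,t6},{t4,t5,t6}}
components per intersection:
  W1: {{t7}}
  W2: {{t5},{t6},{t1,t6},{t4,t5},{t4,t6},{t5,t6},{t4,t5,t6}}
  W3: {{t1},{t6},{t1,t6},{t4,t6},{t5,t6},{t4,t5,t6}} {{t2},{t2,t4}}
  W4: {{t6},{t1,t6},{t4,t6},{t5,t6},{t4,t5,t6}}
  W5: {{t2},{t4},{t2,t4},{t4,t5},{t4,t6},{t4,t5,t6}} {{t3}}
  W23: {{t6},{t1,t6},{t4,t6},{t5,t6},{t4,t5,t6}}
  W24: {{t6},{t1,t6},{t4,t6},{t5,t6},{t4,t5,t6}}
  W25: {{t4,t5},{t4,t6},{t4,t5,t6}}
  W34: {{t6},{t1,t6},{t4,t6},{t5,t6},{t4,t5,t6}}
  W35: {{t2},{t2,t4}} {{t4,t6},{t4,t5,t6}}
  W45: {{t4,t6},{t4,t5,t6}}
  W234: {{t6},{t1,t6},{t4,t6},{t5,t6},{t4,t5,t6}}
  W235: {{t4,t6},{t4,t5,t6}}
  W245: {{t4,t6},{t4,t5,t6}}
  W345: {{t4,t6},{t4,t5,t6}}
  W2345: {{t4,t6},{t4,t5,t6}}
C dims 7,7,4,1; δ0: rk 4, SNF 1^4; δ1: rk 3, SNF 1^3; δ2: rk 1, SNF 1^1
Ȟ^0: (7−4)−0=3 ⇒ Z^3
Ȟ^1: (7−3)−4=0 ⇒ 0
Ȟ^2: (4−1)−3=0 ⇒ 0

Ȟ^0(U;F) ≅ Z^3, Ȟ^1(U;F) ≅ 0, Ȟ^2(U;F) ≅ 0


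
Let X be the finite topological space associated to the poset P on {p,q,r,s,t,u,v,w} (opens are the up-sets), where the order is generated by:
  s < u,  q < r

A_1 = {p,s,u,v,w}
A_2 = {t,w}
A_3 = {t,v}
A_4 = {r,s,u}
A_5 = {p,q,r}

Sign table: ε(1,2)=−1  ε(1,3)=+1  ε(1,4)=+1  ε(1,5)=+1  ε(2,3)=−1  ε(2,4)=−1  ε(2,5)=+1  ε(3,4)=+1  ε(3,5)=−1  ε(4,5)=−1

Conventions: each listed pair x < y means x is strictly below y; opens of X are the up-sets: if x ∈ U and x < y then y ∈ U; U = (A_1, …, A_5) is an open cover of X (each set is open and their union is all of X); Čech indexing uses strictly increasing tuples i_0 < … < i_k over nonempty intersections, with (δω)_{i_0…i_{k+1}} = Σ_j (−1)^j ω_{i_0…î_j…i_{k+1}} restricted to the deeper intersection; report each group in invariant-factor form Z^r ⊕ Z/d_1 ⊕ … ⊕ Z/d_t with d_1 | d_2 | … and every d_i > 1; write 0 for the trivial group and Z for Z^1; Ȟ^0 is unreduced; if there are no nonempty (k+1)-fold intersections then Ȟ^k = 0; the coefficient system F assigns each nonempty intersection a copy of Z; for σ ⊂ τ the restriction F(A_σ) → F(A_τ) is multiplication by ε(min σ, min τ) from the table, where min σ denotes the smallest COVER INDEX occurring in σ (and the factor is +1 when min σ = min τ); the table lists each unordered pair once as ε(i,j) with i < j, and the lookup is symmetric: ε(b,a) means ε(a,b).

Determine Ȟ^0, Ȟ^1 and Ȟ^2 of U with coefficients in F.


intersection data:
  A12={w} A13={v} A14={s,u} A15={p} A23={t} A45={r}
C dims 5,6; δ0: rk 5, SNF 1^4·2
Ȟ^0 = (5 − 5) − 0 = 0, so Ȟ^0 ≅ 0
Ȟ^1 = (6 − 0) − 5 = 1 plus torsion [2], so Ȟ^1 ≅ Z ⊕ Z/2
Ȟ^2 = (0 − 0) − 0 = 0, so Ȟ^2 ≅ 0

Ȟ^0 = 0, Ȟ^1 = Z ⊕ Z/2 and Ȟ^2 = 0
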